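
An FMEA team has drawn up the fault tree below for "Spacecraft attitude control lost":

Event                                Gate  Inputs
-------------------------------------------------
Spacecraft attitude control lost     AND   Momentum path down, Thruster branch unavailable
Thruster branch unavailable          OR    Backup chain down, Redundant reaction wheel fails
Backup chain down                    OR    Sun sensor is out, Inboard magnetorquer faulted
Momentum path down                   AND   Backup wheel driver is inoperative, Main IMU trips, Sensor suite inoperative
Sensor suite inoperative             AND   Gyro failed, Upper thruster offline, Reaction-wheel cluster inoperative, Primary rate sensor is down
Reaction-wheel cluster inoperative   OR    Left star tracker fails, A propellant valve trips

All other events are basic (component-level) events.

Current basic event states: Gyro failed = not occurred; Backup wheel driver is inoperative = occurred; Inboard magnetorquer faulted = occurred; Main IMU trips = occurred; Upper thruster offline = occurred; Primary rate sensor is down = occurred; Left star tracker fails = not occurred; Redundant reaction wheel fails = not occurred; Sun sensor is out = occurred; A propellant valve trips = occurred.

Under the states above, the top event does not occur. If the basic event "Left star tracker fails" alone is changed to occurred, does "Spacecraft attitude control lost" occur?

No

Counterfactual: set "Left star tracker fails" to occurred.
Reaction-wheel cluster inoperative [OR]: Left star tracker fails=occurs, A propellant valve trips=occurs → at least one input occurs → occurs.
Sensor suite inoperative [AND]: Gyro failed=not, Upper thruster offline=occurs, Reaction-wheel cluster inoperative=occurs, Primary rate sensor is down=occurs → not all inputs occur → does not occur.
Momentum path down [AND]: Backup wheel driver is inoperative=occurs, Main IMU trips=occurs, Sensor suite inoperative=not → not all inputs occur → does not occur.
Backup chain down [OR]: Sun sensor is out=occurs, Inboard magnetorquer faulted=occurs → at least one input occurs → occurs.
Thruster branch unavailable [OR]: Backup chain down=occurs, Redundant reaction wheel fails=not → at least one input occurs → occurs.
Spacecraft attitude control lost [AND]: Momentum path down=not, Thruster branch unavailable=occurs → not all inputs occur → does not occur.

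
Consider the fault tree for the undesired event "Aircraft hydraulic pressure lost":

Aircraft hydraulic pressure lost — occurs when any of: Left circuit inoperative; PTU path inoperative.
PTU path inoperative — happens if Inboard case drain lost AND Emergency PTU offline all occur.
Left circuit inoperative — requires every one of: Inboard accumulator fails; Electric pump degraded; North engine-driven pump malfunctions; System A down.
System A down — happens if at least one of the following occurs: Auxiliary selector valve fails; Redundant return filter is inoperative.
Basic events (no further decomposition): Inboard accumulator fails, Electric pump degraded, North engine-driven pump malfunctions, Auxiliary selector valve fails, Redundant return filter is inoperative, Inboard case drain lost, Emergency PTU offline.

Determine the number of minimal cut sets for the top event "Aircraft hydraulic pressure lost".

3

System A down [OR]: union of children's cut sets → 2 cut set(s).
Left circuit inoperative [AND]: one cut set from each child combined → 1 × 1 × 1 × 2 = 2 cut set(s).
PTU path inoperative [AND]: one cut set from each child combined → 1 × 1 = 1 cut set(s).
Aircraft hydraulic pressure lost [OR]: union of children's cut sets → 3 cut set(s).
Minimal cut sets: {Auxiliary selector valve fails, Electric pump degraded, Inboard accumulator fails, North engine-driven pump malfunctions}; {Electric pump degraded, Inboard accumulator fails, North engine-driven pump malfunctions, Redundant return filter is inoperative}; {Emergency PTU offline, Inboard case drain lost}.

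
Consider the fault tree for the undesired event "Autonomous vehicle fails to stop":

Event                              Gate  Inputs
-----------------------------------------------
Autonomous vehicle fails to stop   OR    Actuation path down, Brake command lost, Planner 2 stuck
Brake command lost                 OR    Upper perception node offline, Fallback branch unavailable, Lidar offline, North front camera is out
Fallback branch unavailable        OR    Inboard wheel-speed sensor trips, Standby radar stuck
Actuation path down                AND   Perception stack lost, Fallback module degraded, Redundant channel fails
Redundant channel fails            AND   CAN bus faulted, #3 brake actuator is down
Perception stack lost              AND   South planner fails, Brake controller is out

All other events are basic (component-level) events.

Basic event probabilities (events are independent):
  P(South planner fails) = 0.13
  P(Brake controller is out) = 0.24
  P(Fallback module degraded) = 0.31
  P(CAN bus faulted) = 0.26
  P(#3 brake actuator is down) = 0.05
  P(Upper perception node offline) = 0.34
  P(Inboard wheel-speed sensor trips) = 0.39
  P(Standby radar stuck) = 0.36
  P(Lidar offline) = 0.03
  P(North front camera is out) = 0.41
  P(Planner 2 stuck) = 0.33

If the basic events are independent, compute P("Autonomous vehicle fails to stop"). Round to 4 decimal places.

P(Perception stack lost) [AND] = 0.13 × 0.24 = 0.031200
P(Redundant channel fails) [AND] = 0.26 × 0.05 = 0.013000
P(Actuation path down) [AND] = 0.031200 × 0.31 × 0.013000 = 0.000126
P(Fallback branch unavailable) [OR] = 1 − (1−0.39) × (1−0.36) = 0.609600
P(Brake command lost) [OR] = 1 − (1−0.34) × (1−0.609600) × (1−0.03) × (1−0.41) = 0.852539
P(Autonomous vehicle fails to stop) [OR] = 1 − (1−0.000126) × (1−0.852539) × (1−0.33) = 0.901214
Rounded to 4 decimal places: P(Autonomous vehicle fails to stop) ≈ 0.9012.

0.9012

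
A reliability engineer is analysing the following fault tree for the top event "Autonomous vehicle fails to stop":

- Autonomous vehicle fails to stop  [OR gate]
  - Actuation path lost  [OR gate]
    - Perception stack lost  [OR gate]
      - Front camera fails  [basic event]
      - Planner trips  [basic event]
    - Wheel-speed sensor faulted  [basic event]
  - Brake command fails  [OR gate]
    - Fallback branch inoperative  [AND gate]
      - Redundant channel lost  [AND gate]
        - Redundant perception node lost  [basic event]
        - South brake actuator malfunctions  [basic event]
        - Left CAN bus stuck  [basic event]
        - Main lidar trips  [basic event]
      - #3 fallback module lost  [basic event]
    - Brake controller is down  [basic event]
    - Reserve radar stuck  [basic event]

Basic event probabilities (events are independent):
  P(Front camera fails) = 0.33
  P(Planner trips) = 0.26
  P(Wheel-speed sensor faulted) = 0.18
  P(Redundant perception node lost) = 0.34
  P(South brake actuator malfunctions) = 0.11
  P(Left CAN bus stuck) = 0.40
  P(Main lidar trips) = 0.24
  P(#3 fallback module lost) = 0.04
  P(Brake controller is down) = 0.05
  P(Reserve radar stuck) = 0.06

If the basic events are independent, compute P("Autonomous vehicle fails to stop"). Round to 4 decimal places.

P(Perception stack lost) [OR] = 1 − (1−0.33) × (1−0.26) = 0.504200
P(Actuation path lost) [OR] = 1 − (1−0.504200) × (1−0.18) = 0.593444
P(Redundant channel lost) [AND] = 0.34 × 0.11 × 0.40 × 0.24 = 0.003590
P(Fallback branch inoperative) [AND] = 0.003590 × 0.04 = 0.000144
P(Brake command fails) [OR] = 1 − (1−0.000144) × (1−0.05) × (1−0.06) = 0.107129
P(Autonomous vehicle fails to stop) [OR] = 1 − (1−0.593444) × (1−0.107129) = 0.636998
Rounded to 4 decimal places: P(Autonomous vehicle fails to stop) ≈ 0.6370.

0.6370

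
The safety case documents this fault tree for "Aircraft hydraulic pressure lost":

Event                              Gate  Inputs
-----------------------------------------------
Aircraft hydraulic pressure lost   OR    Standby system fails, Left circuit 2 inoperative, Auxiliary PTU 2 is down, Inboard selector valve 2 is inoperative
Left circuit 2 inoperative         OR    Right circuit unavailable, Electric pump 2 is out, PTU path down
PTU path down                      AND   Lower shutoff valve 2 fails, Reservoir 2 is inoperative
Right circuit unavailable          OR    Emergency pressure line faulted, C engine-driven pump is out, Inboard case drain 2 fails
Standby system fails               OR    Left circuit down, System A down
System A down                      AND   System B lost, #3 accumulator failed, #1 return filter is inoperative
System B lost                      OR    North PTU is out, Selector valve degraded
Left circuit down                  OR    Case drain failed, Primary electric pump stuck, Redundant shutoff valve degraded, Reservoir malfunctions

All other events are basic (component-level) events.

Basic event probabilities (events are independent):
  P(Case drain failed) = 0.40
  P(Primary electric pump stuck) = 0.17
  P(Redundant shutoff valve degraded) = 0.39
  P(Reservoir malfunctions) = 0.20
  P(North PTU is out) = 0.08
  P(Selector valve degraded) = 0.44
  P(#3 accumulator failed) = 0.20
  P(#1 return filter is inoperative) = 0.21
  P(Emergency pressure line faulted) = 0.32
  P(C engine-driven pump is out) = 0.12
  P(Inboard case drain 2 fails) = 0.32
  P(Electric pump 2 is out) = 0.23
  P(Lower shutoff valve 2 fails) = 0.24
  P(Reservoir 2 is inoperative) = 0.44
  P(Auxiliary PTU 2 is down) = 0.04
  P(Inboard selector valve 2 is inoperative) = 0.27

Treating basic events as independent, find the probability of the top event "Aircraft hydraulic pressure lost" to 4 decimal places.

0.9532

P(Left circuit down) [OR] = 1 − (1−0.40) × (1−0.17) × (1−0.39) × (1−0.20) = 0.756976
P(System B lost) [OR] = 1 − (1−0.08) × (1−0.44) = 0.484800
P(System A down) [AND] = 0.484800 × 0.20 × 0.21 = 0.020362
P(Standby system fails) [OR] = 1 − (1−0.756976) × (1−0.020362) = 0.761924
P(Right circuit unavailable) [OR] = 1 − (1−0.32) × (1−0.12) × (1−0.32) = 0.593088
P(PTU path down) [AND] = 0.24 × 0.44 = 0.105600
P(Left circuit 2 inoperative) [OR] = 1 − (1−0.593088) × (1−0.23) × (1−0.105600) = 0.719765
P(Aircraft hydraulic pressure lost) [OR] = 1 − (1−0.761924) × (1−0.719765) × (1−0.04) × (1−0.27) = 0.953245
Rounded to 4 decimal places: P(Aircraft hydraulic pressure lost) ≈ 0.9532.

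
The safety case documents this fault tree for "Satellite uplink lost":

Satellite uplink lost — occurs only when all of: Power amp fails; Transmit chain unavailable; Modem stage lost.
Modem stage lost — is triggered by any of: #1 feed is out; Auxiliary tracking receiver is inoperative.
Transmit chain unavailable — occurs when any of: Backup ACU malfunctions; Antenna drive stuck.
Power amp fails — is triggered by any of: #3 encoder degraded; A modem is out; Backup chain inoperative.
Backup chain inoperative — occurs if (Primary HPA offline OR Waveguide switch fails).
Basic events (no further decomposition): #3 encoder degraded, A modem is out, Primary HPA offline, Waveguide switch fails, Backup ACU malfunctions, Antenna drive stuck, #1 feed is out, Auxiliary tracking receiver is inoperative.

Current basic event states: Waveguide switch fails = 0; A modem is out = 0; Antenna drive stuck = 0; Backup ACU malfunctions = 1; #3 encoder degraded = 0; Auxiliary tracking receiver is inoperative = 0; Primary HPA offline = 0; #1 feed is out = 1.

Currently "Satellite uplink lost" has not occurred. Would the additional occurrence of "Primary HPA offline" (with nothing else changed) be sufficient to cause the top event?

Yes

Counterfactual: set "Primary HPA offline" to occurred.
Backup chain inoperative [OR]: Primary HPA offline=occurs, Waveguide switch fails=not → at least one input occurs → occurs.
Power amp fails [OR]: #3 encoder degraded=not, A modem is out=not, Backup chain inoperative=occurs → at least one input occurs → occurs.
Transmit chain unavailable [OR]: Backup ACU malfunctions=occurs, Antenna drive stuck=not → at least one input occurs → occurs.
Modem stage lost [OR]: #1 feed is out=occurs, Auxiliary tracking receiver is inoperative=not → at least one input occurs → occurs.
Satellite uplink lost [AND]: Power amp fails=occurs, Transmit chain unavailable=occurs, Modem stage lost=occurs → all inputs occur → occurs.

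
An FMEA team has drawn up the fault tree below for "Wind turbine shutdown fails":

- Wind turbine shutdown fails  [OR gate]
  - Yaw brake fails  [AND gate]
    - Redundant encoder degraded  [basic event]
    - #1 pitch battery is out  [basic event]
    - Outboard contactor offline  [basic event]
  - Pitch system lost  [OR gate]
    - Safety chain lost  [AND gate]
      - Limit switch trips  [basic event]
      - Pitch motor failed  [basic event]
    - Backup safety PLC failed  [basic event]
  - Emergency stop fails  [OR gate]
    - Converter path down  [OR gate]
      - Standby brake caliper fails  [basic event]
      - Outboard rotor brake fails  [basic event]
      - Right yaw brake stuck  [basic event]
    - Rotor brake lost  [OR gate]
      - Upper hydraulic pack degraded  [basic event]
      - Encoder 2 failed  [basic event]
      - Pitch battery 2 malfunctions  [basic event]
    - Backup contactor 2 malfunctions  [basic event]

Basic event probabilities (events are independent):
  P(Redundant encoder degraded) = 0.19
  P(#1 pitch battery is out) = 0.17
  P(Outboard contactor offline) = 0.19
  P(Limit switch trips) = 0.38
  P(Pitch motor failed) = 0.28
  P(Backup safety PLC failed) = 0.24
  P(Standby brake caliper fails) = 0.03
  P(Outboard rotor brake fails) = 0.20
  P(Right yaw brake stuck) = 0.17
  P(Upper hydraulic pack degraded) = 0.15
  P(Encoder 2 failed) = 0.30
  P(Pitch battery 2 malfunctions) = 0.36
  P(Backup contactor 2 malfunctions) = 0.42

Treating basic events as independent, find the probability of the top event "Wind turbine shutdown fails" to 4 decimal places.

0.9040

P(Yaw brake fails) [AND] = 0.19 × 0.17 × 0.19 = 0.006137
P(Safety chain lost) [AND] = 0.38 × 0.28 = 0.106400
P(Pitch system lost) [OR] = 1 − (1−0.106400) × (1−0.24) = 0.320864
P(Converter path down) [OR] = 1 − (1−0.03) × (1−0.20) × (1−0.17) = 0.355920
P(Rotor brake lost) [OR] = 1 − (1−0.15) × (1−0.30) × (1−0.36) = 0.619200
P(Emergency stop fails) [OR] = 1 − (1−0.355920) × (1−0.619200) × (1−0.42) = 0.857746
P(Wind turbine shutdown fails) [OR] = 1 − (1−0.006137) × (1−0.320864) × (1−0.857746) = 0.903983
Rounded to 4 decimal places: P(Wind turbine shutdown fails) ≈ 0.9040.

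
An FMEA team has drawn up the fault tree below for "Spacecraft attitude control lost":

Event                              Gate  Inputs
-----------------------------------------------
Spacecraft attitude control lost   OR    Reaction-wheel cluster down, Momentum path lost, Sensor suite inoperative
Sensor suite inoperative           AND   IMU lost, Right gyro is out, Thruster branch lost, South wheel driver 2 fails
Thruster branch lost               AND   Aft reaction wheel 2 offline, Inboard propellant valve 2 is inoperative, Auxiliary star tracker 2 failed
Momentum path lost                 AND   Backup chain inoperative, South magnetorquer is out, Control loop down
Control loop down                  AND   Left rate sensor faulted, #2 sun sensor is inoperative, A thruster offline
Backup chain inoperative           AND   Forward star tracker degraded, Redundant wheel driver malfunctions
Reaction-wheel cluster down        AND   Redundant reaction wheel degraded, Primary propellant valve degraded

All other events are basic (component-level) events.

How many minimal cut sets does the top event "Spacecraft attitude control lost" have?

Reaction-wheel cluster down [AND]: one cut set from each child combined → 1 × 1 = 1 cut set(s).
Backup chain inoperative [AND]: one cut set from each child combined → 1 × 1 = 1 cut set(s).
Control loop down [AND]: one cut set from each child combined → 1 × 1 × 1 = 1 cut set(s).
Momentum path lost [AND]: one cut set from each child combined → 1 × 1 × 1 = 1 cut set(s).
Thruster branch lost [AND]: one cut set from each child combined → 1 × 1 × 1 = 1 cut set(s).
Sensor suite inoperative [AND]: one cut set from each child combined → 1 × 1 × 1 × 1 = 1 cut set(s).
Spacecraft attitude control lost [OR]: union of children's cut sets → 3 cut set(s).
Minimal cut sets: {Primary propellant valve degraded, Redundant reaction wheel degraded}; {#2 sun sensor is inoperative, A thruster offline, Forward star tracker degraded, Left rate sensor faulted, Redundant wheel driver malfunctions, South magnetorquer is out}; {Aft reaction wheel 2 offline, Auxiliary star tracker 2 failed, IMU lost, Inboard propellant valve 2 is inoperative, Right gyro is out, South wheel driver 2 fails}.

3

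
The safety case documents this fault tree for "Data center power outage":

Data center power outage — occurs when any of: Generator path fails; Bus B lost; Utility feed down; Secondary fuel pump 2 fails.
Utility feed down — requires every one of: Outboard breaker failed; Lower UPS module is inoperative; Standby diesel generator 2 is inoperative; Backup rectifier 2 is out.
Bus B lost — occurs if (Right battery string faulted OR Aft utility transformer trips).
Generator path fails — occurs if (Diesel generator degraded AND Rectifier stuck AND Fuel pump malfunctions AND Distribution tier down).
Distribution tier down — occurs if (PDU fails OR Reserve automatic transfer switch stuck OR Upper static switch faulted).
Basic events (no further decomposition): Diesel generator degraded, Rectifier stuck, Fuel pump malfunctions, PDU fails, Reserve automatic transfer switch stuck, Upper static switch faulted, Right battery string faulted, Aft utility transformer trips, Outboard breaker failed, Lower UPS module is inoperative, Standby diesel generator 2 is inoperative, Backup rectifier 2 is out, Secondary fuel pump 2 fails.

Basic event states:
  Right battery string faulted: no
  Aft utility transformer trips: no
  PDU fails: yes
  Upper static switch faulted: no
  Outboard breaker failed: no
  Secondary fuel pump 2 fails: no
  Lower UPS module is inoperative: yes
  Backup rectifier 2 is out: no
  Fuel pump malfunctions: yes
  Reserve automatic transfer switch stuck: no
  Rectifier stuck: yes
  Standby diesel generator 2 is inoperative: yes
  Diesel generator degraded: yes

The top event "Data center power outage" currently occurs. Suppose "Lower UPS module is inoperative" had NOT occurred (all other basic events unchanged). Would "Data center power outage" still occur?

Yes

Counterfactual: set "Lower UPS module is inoperative" to not occurred.
Distribution tier down [OR]: PDU fails=occurs, Reserve automatic transfer switch stuck=not, Upper static switch faulted=not → at least one input occurs → occurs.
Generator path fails [AND]: Diesel generator degraded=occurs, Rectifier stuck=occurs, Fuel pump malfunctions=occurs, Distribution tier down=occurs → all inputs occur → occurs.
Bus B lost [OR]: Right battery string faulted=not, Aft utility transformer trips=not → no input occurs → does not occur.
Utility feed down [AND]: Outboard breaker failed=not, Lower UPS module is inoperative=not, Standby diesel generator 2 is inoperative=occurs, Backup rectifier 2 is out=not → not all inputs occur → does not occur.
Data center power outage [OR]: Generator path fails=occurs, Bus B lost=not, Utility feed down=not, Secondary fuel pump 2 fails=not → at least one input occurs → occurs.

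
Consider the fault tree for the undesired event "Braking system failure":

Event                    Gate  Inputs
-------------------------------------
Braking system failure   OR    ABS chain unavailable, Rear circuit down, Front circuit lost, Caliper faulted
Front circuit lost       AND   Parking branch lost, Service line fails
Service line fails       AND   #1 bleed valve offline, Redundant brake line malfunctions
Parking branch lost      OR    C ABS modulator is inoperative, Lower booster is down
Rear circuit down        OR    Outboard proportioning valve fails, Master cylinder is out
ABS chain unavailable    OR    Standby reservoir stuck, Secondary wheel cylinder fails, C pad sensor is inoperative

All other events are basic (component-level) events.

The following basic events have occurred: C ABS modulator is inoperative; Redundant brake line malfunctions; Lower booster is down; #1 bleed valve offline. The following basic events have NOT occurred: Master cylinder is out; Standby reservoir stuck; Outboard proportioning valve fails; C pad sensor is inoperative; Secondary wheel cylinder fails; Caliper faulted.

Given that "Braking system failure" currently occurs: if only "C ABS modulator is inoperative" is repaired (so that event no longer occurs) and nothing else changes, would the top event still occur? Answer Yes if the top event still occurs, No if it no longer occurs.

Yes

Counterfactual: set "C ABS modulator is inoperative" to not occurred.
ABS chain unavailable [OR]: Standby reservoir stuck=not, Secondary wheel cylinder fails=not, C pad sensor is inoperative=not → no input occurs → does not occur.
Rear circuit down [OR]: Outboard proportioning valve fails=not, Master cylinder is out=not → no input occurs → does not occur.
Parking branch lost [OR]: C ABS modulator is inoperative=not, Lower booster is down=occurs → at least one input occurs → occurs.
Service line fails [AND]: #1 bleed valve offline=occurs, Redundant brake line malfunctions=occurs → all inputs occur → occurs.
Front circuit lost [AND]: Parking branch lost=occurs, Service line fails=occurs → all inputs occur → occurs.
Braking system failure [OR]: ABS chain unavailable=not, Rear circuit down=not, Front circuit lost=occurs, Caliper faulted=not → at least one input occurs → occurs.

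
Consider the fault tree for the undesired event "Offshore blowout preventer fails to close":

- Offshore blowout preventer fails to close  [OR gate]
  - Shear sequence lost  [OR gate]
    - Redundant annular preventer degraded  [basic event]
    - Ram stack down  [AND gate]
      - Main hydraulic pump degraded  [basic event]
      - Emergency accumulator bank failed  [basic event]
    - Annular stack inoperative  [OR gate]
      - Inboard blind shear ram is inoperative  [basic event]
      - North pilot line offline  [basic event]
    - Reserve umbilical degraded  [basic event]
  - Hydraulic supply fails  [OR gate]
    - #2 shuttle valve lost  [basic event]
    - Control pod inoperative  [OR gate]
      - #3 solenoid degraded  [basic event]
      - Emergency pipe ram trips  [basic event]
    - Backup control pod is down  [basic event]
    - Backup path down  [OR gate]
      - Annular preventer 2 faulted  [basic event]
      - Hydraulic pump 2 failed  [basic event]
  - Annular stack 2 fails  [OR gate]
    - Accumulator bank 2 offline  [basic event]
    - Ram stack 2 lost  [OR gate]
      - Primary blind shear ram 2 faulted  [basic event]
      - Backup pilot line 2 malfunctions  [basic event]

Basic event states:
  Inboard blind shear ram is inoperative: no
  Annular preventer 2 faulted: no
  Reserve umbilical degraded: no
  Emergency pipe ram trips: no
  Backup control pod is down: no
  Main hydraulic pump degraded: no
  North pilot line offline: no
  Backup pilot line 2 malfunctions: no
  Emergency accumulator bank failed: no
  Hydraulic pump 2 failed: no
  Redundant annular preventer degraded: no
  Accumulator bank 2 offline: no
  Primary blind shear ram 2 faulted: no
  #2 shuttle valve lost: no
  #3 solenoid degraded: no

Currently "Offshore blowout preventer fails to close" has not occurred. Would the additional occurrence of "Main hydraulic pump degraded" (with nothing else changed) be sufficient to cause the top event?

No

Counterfactual: set "Main hydraulic pump degraded" to occurred.
Ram stack down [AND]: Main hydraulic pump degraded=occurs, Emergency accumulator bank failed=not → not all inputs occur → does not occur.
Annular stack inoperative [OR]: Inboard blind shear ram is inoperative=not, North pilot line offline=not → no input occurs → does not occur.
Shear sequence lost [OR]: Redundant annular preventer degraded=not, Ram stack down=not, Annular stack inoperative=not, Reserve umbilical degraded=not → no input occurs → does not occur.
Control pod inoperative [OR]: #3 solenoid degraded=not, Emergency pipe ram trips=not → no input occurs → does not occur.
Backup path down [OR]: Annular preventer 2 faulted=not, Hydraulic pump 2 failed=not → no input occurs → does not occur.
Hydraulic supply fails [OR]: #2 shuttle valve lost=not, Control pod inoperative=not, Backup control pod is down=not, Backup path down=not → no input occurs → does not occur.
Ram stack 2 lost [OR]: Primary blind shear ram 2 faulted=not, Backup pilot line 2 malfunctions=not → no input occurs → does not occur.
Annular stack 2 fails [OR]: Accumulator bank 2 offline=not, Ram stack 2 lost=not → no input occurs → does not occur.
Offshore blowout preventer fails to close [OR]: Shear sequence lost=not, Hydraulic supply fails=not, Annular stack 2 fails=not → no input occurs → does not occur.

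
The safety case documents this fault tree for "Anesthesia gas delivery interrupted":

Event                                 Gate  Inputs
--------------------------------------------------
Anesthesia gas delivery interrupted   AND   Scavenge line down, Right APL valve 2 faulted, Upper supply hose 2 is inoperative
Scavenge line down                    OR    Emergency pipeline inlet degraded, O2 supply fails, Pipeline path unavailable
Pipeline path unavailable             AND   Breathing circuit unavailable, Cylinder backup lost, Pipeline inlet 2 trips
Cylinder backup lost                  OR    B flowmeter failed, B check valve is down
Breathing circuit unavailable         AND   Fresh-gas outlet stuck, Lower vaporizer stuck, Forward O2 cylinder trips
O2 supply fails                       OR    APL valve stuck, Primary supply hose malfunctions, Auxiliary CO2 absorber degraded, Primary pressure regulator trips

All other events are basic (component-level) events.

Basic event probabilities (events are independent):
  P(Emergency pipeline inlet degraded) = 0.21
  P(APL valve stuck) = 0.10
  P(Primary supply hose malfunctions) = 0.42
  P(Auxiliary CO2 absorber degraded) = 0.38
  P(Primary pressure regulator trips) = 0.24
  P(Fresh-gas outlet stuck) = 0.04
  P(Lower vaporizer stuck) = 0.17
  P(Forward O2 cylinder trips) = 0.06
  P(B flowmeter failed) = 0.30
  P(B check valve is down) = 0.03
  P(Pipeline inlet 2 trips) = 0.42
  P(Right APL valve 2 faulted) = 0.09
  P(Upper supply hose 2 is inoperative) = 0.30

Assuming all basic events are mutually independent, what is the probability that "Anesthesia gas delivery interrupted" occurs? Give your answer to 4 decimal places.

P(O2 supply fails) [OR] = 1 − (1−0.10) × (1−0.42) × (1−0.38) × (1−0.24) = 0.754034
P(Breathing circuit unavailable) [AND] = 0.04 × 0.17 × 0.06 = 0.000408
P(Cylinder backup lost) [OR] = 1 − (1−0.30) × (1−0.03) = 0.321000
P(Pipeline path unavailable) [AND] = 0.000408 × 0.321000 × 0.42 = 0.000055
P(Scavenge line down) [OR] = 1 − (1−0.21) × (1−0.754034) × (1−0.000055) = 0.805698
P(Anesthesia gas delivery interrupted) [AND] = 0.805698 × 0.09 × 0.30 = 0.021754
Rounded to 4 decimal places: P(Anesthesia gas delivery interrupted) ≈ 0.0218.

0.0218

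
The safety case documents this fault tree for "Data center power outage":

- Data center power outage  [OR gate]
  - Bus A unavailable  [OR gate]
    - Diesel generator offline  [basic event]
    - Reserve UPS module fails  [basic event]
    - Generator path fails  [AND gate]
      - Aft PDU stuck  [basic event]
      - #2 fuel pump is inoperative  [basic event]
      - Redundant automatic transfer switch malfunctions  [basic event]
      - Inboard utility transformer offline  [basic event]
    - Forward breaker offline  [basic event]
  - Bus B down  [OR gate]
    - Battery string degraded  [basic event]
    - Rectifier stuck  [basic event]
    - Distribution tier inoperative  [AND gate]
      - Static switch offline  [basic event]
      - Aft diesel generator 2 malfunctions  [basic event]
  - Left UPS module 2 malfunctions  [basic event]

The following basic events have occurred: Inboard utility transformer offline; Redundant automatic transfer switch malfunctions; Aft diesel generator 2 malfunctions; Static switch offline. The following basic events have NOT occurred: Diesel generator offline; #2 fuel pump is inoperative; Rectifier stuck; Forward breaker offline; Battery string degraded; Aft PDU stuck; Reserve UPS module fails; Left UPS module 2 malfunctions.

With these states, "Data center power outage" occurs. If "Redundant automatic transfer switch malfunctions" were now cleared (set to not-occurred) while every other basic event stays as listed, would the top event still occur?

Counterfactual: set "Redundant automatic transfer switch malfunctions" to not occurred.
Generator path fails [AND]: Aft PDU stuck=not, #2 fuel pump is inoperative=not, Redundant automatic transfer switch malfunctions=not, Inboard utility transformer offline=occurs → not all inputs occur → does not occur.
Bus A unavailable [OR]: Diesel generator offline=not, Reserve UPS module fails=not, Generator path fails=not, Forward breaker offline=not → no input occurs → does not occur.
Distribution tier inoperative [AND]: Static switch offline=occurs, Aft diesel generator 2 malfunctions=occurs → all inputs occur → occurs.
Bus B down [OR]: Battery string degraded=not, Rectifier stuck=not, Distribution tier inoperative=occurs → at least one input occurs → occurs.
Data center power outage [OR]: Bus A unavailable=not, Bus B down=occurs, Left UPS module 2 malfunctions=not → at least one input occurs → occurs.

Yes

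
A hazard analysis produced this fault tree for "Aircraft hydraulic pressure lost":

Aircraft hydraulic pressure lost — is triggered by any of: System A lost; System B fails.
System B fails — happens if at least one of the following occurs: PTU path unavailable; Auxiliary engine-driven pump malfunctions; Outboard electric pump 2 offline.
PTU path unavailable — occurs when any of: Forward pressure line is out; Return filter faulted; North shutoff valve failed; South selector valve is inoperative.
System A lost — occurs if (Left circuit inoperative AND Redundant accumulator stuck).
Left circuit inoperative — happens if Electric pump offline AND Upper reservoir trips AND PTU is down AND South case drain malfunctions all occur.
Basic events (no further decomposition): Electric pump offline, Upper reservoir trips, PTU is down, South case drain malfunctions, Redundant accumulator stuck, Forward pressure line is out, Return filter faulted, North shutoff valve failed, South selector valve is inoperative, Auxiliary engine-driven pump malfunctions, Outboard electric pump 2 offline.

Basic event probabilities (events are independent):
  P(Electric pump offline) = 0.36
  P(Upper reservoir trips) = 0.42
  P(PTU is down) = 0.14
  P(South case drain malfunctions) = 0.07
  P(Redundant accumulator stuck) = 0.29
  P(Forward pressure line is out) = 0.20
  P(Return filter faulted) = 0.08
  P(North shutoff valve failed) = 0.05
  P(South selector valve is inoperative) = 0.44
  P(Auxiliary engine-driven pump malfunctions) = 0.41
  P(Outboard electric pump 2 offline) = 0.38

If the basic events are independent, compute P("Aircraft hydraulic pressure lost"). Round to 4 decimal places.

P(Left circuit inoperative) [AND] = 0.36 × 0.42 × 0.14 × 0.07 = 0.001482
P(System A lost) [AND] = 0.001482 × 0.29 = 0.000430
P(PTU path unavailable) [OR] = 1 − (1−0.20) × (1−0.08) × (1−0.05) × (1−0.44) = 0.608448
P(System B fails) [OR] = 1 − (1−0.608448) × (1−0.41) × (1−0.38) = 0.856770
P(Aircraft hydraulic pressure lost) [OR] = 1 − (1−0.000430) × (1−0.856770) = 0.856832
Rounded to 4 decimal places: P(Aircraft hydraulic pressure lost) ≈ 0.8568.

0.8568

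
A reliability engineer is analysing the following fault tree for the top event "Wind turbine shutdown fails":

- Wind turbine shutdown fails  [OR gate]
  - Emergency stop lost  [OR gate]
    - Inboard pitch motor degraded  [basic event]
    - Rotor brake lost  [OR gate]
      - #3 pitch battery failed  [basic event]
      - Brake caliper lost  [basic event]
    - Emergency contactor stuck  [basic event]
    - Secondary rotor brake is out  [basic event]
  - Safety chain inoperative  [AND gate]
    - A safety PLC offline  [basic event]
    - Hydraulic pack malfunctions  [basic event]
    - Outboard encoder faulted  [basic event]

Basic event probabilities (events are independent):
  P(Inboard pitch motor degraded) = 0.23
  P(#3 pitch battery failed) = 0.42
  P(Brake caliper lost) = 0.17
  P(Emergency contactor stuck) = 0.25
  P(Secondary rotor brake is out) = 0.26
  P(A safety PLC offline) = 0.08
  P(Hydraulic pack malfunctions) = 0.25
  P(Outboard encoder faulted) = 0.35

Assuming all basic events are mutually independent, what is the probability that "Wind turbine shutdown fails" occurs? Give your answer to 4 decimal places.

0.7957

P(Rotor brake lost) [OR] = 1 − (1−0.42) × (1−0.17) = 0.518600
P(Emergency stop lost) [OR] = 1 − (1−0.23) × (1−0.518600) × (1−0.25) × (1−0.26) = 0.794274
P(Safety chain inoperative) [AND] = 0.08 × 0.25 × 0.35 = 0.007000
P(Wind turbine shutdown fails) [OR] = 1 − (1−0.794274) × (1−0.007000) = 0.795714
Rounded to 4 decimal places: P(Wind turbine shutdown fails) ≈ 0.7957.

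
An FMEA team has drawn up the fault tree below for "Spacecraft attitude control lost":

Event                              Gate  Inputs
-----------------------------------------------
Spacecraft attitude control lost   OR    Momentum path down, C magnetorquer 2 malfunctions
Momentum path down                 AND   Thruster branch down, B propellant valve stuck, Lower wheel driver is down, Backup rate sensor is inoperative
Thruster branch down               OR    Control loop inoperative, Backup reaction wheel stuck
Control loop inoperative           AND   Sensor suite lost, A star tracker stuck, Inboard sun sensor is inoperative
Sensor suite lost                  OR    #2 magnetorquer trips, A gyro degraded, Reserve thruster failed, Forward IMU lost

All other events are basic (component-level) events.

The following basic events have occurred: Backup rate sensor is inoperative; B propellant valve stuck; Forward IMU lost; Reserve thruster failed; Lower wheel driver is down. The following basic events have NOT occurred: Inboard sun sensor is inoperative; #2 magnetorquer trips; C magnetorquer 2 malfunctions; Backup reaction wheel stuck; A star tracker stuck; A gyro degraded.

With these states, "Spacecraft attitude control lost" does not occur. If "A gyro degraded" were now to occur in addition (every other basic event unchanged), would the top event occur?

No

Counterfactual: set "A gyro degraded" to occurred.
Sensor suite lost [OR]: #2 magnetorquer trips=not, A gyro degraded=occurs, Reserve thruster failed=occurs, Forward IMU lost=occurs → at least one input occurs → occurs.
Control loop inoperative [AND]: Sensor suite lost=occurs, A star tracker stuck=not, Inboard sun sensor is inoperative=not → not all inputs occur → does not occur.
Thruster branch down [OR]: Control loop inoperative=not, Backup reaction wheel stuck=not → no input occurs → does not occur.
Momentum path down [AND]: Thruster branch down=not, B propellant valve stuck=occurs, Lower wheel driver is down=occurs, Backup rate sensor is inoperative=occurs → not all inputs occur → does not occur.
Spacecraft attitude control lost [OR]: Momentum path down=not, C magnetorquer 2 malfunctions=not → no input occurs → does not occur.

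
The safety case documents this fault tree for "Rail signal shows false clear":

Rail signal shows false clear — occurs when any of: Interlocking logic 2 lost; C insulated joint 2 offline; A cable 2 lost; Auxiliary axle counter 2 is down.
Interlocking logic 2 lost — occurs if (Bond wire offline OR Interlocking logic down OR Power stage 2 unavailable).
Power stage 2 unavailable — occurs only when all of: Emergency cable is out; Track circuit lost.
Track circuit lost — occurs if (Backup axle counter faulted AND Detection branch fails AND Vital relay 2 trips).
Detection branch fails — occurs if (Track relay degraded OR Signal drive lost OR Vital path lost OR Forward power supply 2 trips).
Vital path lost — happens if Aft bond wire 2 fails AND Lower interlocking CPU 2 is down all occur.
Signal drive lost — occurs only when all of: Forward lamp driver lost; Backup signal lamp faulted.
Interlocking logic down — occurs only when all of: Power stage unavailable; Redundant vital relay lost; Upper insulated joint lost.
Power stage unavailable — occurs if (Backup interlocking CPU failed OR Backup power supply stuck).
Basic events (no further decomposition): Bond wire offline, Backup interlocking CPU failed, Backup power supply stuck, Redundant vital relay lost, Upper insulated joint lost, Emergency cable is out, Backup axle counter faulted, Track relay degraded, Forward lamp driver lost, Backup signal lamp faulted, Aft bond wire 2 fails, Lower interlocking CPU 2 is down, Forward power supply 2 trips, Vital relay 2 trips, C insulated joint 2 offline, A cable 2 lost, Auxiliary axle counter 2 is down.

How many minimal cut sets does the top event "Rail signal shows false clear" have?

10

Power stage unavailable [OR]: union of children's cut sets → 2 cut set(s).
Interlocking logic down [AND]: one cut set from each child combined → 2 × 1 × 1 = 2 cut set(s).
Signal drive lost [AND]: one cut set from each child combined → 1 × 1 = 1 cut set(s).
Vital path lost [AND]: one cut set from each child combined → 1 × 1 = 1 cut set(s).
Detection branch fails [OR]: union of children's cut sets → 4 cut set(s).
Track circuit lost [AND]: one cut set from each child combined → 1 × 4 × 1 = 4 cut set(s).
Power stage 2 unavailable [AND]: one cut set from each child combined → 1 × 4 = 4 cut set(s).
Interlocking logic 2 lost [OR]: union of children's cut sets → 7 cut set(s).
Rail signal shows false clear [OR]: union of children's cut sets → 10 cut set(s).
Minimal cut sets: {Bond wire offline}; {Backup interlocking CPU failed, Redundant vital relay lost, Upper insulated joint lost}; {Backup power supply stuck, Redundant vital relay lost, Upper insulated joint lost}; {Backup axle counter faulted, Emergency cable is out, Track relay degraded, Vital relay 2 trips}; {Backup axle counter faulted, Backup signal lamp faulted, Emergency cable is out, Forward lamp driver lost, Vital relay 2 trips}; {Aft bond wire 2 fails, Backup axle counter faulted, Emergency cable is out, Lower interlocking CPU 2 is down, Vital relay 2 trips}; {Backup axle counter faulted, Emergency cable is out, Forward power supply 2 trips, Vital relay 2 trips}; {C insulated joint 2 offline}; {A cable 2 lost}; {Auxiliary axle counter 2 is down}.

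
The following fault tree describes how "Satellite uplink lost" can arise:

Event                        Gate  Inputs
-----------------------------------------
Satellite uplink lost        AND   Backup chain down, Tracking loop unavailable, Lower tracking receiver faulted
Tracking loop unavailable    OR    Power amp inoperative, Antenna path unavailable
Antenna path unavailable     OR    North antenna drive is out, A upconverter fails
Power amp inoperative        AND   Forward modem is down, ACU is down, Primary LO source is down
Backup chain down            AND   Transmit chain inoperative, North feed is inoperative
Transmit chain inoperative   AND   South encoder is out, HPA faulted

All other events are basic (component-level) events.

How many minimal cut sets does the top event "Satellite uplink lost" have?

Transmit chain inoperative [AND]: one cut set from each child combined → 1 × 1 = 1 cut set(s).
Backup chain down [AND]: one cut set from each child combined → 1 × 1 = 1 cut set(s).
Power amp inoperative [AND]: one cut set from each child combined → 1 × 1 × 1 = 1 cut set(s).
Antenna path unavailable [OR]: union of children's cut sets → 2 cut set(s).
Tracking loop unavailable [OR]: union of children's cut sets → 3 cut set(s).
Satellite uplink lost [AND]: one cut set from each child combined → 1 × 3 × 1 = 3 cut set(s).
Minimal cut sets: {ACU is down, Forward modem is down, HPA faulted, Lower tracking receiver faulted, North feed is inoperative, Primary LO source is down, South encoder is out}; {HPA faulted, Lower tracking receiver faulted, North antenna drive is out, North feed is inoperative, South encoder is out}; {A upconverter fails, HPA faulted, Lower tracking receiver faulted, North feed is inoperative, South encoder is out}.

3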